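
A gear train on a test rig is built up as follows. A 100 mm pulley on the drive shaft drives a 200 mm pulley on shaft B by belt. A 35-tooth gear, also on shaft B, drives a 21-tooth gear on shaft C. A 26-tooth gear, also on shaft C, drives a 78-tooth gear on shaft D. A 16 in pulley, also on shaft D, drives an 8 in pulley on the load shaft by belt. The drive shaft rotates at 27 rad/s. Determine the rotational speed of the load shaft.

Belt: ratio = 200/100 = 2, so shaft B turns at 27 / 2 = 13.5 rad/s.
Gear mesh: ratio = 21/35 = 0.6, so shaft C turns at 13.5 / 0.6 = 22.5 rad/s.
Gear mesh: ratio = 78/26 = 3, so shaft D turns at 22.5 / 3 = 7.5 rad/s.
Belt: ratio = 8/16 = 0.5, so the load shaft turns at 7.5 / 0.5 = 15 rad/s.

15 rad/s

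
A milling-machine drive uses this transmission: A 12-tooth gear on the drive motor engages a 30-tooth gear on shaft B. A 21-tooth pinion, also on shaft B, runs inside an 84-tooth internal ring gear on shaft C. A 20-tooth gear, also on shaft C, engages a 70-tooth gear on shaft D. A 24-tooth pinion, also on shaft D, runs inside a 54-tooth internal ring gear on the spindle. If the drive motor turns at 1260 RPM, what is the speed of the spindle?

Gear mesh: ratio = 30/12 = 2.5, so shaft B turns at 1260 / 2.5 = 504 RPM.
Internal gear: ratio = 84/21 = 4, so shaft C turns at 504 / 4 = 126 RPM.
Gear mesh: ratio = 70/20 = 3.5, so shaft D turns at 126 / 3.5 = 36 RPM.
Internal gear: ratio = 54/24 = 2.25, so the spindle turns at 36 / 2.25 = 16 RPM.

16 RPM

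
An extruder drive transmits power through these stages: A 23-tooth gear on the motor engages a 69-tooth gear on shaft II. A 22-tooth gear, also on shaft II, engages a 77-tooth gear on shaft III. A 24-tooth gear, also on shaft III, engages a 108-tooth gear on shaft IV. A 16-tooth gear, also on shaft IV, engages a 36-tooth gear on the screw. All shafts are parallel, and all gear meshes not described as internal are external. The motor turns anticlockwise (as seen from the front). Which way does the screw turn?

anticlockwise

the motor → shaft II: external mesh, 1 reversal → CW.
shaft II → shaft III: external mesh, 1 reversal → CCW.
shaft III → shaft IV: external mesh, 1 reversal → CW.
shaft IV → the screw: external mesh, 1 reversal → CCW.
4 reversals in total — an even number — so the screw turns the same way as the motor.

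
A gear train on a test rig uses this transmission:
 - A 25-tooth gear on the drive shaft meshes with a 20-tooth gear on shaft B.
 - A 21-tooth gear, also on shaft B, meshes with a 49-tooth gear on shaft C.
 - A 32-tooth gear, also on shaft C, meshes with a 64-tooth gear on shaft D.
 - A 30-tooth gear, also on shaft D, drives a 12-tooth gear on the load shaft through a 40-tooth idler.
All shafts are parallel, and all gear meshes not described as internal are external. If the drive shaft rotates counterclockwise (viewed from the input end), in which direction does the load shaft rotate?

clockwise

the drive shaft → shaft B: external mesh, 1 reversal → CW.
shaft B → shaft C: external mesh, 1 reversal → CCW.
shaft C → shaft D: external mesh, 1 reversal → CW.
shaft D → the load shaft: driver → idler → driven is 2 external meshes, 2 reversals → CW.
5 reversals in total — an odd number — so the load shaft turns opposite to the drive shaft.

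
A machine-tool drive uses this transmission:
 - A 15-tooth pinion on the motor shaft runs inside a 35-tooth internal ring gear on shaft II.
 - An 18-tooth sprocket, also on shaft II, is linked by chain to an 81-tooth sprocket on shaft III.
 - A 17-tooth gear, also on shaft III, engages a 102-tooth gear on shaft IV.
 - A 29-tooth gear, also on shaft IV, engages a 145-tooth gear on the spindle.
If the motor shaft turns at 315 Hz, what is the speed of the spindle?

internal gear 35/15 = 2.3333 → 315/2.3333 = 135 Hz
chain 81/18 = 4.5 → 135/4.5 = 30 Hz
gear mesh 102/17 = 6 → 30/6 = 5 Hz
gear mesh 145/29 = 5 → 5/5 = 1 Hz

1 Hz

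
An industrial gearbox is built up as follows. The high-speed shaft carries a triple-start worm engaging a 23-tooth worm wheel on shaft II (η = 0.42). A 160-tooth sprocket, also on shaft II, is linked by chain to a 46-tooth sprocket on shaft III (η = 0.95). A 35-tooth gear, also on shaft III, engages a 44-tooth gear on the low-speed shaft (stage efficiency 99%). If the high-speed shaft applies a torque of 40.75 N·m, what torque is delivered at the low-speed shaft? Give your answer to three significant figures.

worm 23/3 = 7.6667 → τ = 40.75·7.6667·0.42 = 131.22 N·m
chain 46/160 = 0.2875 → τ = 131.22·0.2875·0.95 = 35.838 N·m
gear mesh 44/35 = 1.2571 → τ = 35.838·1.2571·0.99 = 44.603 N·m

44.6 N·m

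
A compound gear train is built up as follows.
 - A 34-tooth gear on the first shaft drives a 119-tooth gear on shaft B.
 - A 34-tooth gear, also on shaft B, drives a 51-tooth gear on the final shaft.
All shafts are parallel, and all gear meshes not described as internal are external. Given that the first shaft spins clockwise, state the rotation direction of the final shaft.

clockwise

the first shaft → shaft B: external mesh, 1 reversal → CCW.
shaft B → the final shaft: external mesh, 1 reversal → CW.
2 reversals in total — an even number — so the final shaft turns the same way as the first shaft.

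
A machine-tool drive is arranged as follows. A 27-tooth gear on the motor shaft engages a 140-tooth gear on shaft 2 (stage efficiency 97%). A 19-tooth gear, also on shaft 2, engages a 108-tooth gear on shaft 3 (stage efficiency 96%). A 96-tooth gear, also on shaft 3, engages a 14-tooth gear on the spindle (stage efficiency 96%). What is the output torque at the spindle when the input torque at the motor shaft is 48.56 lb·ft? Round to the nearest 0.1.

186.6 lb·ft

Gear mesh: ratio = 140/27 = 5.1852; torque at shaft 2 = 48.56 × 5.1852 × 0.97 = 244.24 lb·ft.
Gear mesh: ratio = 108/19 = 5.6842; torque at shaft 3 = 244.24 × 5.6842 × 0.96 = 1332.8 lb·ft.
Gear mesh: ratio = 14/96 = 0.14583; torque at the spindle = 1332.8 × 0.14583 × 0.96 = 186.59 lb·ft.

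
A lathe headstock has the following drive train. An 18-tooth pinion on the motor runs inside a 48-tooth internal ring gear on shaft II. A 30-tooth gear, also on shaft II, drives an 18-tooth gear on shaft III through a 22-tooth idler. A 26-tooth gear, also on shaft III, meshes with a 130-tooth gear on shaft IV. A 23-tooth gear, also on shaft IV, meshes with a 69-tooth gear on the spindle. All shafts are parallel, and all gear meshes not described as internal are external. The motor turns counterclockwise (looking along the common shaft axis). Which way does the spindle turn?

the motor → shaft II: internal mesh, same direction → CCW.
shaft II → shaft III: driver → idler → driven is 2 external meshes, 2 reversals → CCW.
shaft III → shaft IV: external mesh, 1 reversal → CW.
shaft IV → the spindle: external mesh, 1 reversal → CCW.
4 reversals in total — an even number — so the spindle turns the same way as the motor.

counterclockwise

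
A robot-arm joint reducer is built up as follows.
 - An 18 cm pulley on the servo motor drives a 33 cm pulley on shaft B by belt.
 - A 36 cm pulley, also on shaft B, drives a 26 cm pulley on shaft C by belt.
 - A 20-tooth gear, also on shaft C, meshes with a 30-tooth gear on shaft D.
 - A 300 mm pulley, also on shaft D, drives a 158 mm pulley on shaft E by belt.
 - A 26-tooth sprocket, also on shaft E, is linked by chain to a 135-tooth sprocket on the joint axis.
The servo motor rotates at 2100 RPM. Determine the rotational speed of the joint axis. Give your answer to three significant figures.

387 RPM

belt 33/18 = 1.8333 → 2100/1.8333 = 1145.5 RPM
belt 26/36 = 0.72222 → 1145.5/0.72222 = 1586 RPM
gear mesh 30/20 = 1.5 → 1586/1.5 = 1057.3 RPM
belt 158/300 = 0.52667 → 1057.3/0.52667 = 2007.6 RPM
chain 135/26 = 5.1923 → 2007.6/5.1923 = 386.65 RPM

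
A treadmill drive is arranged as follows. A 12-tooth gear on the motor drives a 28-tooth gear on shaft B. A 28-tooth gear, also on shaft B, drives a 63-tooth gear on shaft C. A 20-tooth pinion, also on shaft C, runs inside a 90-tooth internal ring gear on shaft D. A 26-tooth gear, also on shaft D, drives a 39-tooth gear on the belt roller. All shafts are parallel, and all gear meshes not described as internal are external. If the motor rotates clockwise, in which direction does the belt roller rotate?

counterclockwise

the motor → shaft B: external mesh, 1 reversal → CCW.
shaft B → shaft C: external mesh, 1 reversal → CW.
shaft C → shaft D: internal mesh, same direction → CW.
shaft D → the belt roller: external mesh, 1 reversal → CCW.
3 reversals in total — an odd number — so the belt roller turns opposite to the motor.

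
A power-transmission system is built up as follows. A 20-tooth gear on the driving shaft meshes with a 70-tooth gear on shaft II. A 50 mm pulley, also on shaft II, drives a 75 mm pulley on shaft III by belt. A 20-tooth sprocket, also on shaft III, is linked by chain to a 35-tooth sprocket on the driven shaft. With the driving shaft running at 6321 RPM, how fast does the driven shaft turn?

Gear mesh: ratio = 70/20 = 3.5, so shaft II turns at 6321 / 3.5 = 1806 RPM.
Belt: ratio = 75/50 = 1.5, so shaft III turns at 1806 / 1.5 = 1204 RPM.
Chain: ratio = 35/20 = 1.75, so the driven shaft turns at 1204 / 1.75 = 688 RPM.

688 RPM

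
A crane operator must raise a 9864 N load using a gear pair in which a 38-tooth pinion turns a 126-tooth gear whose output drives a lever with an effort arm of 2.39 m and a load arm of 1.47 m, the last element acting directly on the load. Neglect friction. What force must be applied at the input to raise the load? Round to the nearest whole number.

1830 N

Gear pair MA = 126/38 = 3.3158.
Lever MA = effort arm / load arm = 2.39/1.47 = 1.6259.
Combined ideal MA = 3.3158 × 1.6259 = 5.391.
Effort = load / MA = 9864 / 5.391 = 1829.7 N.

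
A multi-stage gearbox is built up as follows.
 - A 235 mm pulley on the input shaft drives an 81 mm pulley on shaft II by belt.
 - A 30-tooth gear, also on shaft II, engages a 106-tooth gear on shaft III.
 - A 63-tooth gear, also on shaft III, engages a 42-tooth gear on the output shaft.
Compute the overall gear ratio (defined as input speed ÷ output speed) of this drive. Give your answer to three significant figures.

0.812

Each stage contributes driven/driver: belt 81/235 = 0.34468, gear mesh 106/30 = 3.5333, gear mesh 42/63 = 0.66667.
Overall: 0.34468 × 3.5333 × 0.66667 = 0.81191.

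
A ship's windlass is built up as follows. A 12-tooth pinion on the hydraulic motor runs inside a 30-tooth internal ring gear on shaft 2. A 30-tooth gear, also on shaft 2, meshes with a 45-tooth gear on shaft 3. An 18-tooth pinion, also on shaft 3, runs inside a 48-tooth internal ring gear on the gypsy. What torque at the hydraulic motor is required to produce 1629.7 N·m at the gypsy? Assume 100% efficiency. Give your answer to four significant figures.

Overall ratio R = 2.5 × 1.5 × 2.6667 = 10.
Input torque = output torque / R = 1629.7 / 10 = 162.97 N·m.

163.0 N·m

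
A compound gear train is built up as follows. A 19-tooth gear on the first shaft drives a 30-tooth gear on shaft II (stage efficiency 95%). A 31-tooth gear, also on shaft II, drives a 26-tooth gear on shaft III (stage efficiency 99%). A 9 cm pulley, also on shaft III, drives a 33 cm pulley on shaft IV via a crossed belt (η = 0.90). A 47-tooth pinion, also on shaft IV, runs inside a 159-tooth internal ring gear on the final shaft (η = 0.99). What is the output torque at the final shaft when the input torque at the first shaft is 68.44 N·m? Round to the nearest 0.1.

gear mesh 30/19 = 1.5789 → τ = 68.44·1.5789·0.95 = 102.66 N·m
gear mesh 26/31 = 0.83871 → τ = 102.66·0.83871·0.99 = 85.241 N·m
belt 33/9 = 3.6667 → τ = 85.241·3.6667·0.90 = 281.3 N·m
internal gear 159/47 = 3.383 → τ = 281.3·3.383·0.99 = 942.1 N·m

942.1 N·m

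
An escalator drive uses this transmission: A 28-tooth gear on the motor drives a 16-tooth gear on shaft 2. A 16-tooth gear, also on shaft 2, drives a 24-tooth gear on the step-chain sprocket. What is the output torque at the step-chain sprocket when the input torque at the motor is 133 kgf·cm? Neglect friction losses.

After the gear mesh (16/28): 133 × 0.57143 = 76 kgf·cm
After the gear mesh (24/16): 76 × 1.5 = 114 kgf·cm

114 kgf·cm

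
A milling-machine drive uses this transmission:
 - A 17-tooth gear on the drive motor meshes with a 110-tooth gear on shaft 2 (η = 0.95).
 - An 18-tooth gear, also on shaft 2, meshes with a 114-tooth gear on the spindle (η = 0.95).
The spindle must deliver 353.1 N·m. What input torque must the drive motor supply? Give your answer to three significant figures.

Overall ratio R = 6.4706 × 6.3333 = 40.98; overall efficiency η = 0.95 × 0.95 = 0.9025.
Input torque = output torque / (R × η) = 353.1 / (40.98 × 0.9025) = 9.5472 N·m.

9.55 N·m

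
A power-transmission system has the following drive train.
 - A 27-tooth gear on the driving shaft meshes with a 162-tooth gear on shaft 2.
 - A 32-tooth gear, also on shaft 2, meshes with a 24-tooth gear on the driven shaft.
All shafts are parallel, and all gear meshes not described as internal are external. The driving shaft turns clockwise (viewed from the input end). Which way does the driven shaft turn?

clockwise

the driving shaft → shaft 2: external mesh, 1 reversal → CCW.
shaft 2 → the driven shaft: external mesh, 1 reversal → CW.
2 reversals in total — an even number — so the driven shaft turns the same way as the driving shaft.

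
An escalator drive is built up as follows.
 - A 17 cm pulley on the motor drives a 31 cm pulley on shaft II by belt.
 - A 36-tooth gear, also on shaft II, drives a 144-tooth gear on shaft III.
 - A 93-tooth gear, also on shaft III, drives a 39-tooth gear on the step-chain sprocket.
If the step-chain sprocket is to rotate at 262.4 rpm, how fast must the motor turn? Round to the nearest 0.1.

802.6 rpm

Overall ratio R = 1.8235 × 4 × 0.41935 = 3.0588.
Required input speed = output speed × R = 262.4 × 3.0588 = 802.64 rpm.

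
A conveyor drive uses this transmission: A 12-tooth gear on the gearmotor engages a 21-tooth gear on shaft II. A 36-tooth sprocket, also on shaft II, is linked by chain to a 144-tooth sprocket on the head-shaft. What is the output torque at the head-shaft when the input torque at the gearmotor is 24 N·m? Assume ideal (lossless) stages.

gear mesh 21/12 = 1.75 → τ = 24·1.75 = 42 N·m
chain 144/36 = 4 → τ = 42·4 = 168 N·m

168 N·m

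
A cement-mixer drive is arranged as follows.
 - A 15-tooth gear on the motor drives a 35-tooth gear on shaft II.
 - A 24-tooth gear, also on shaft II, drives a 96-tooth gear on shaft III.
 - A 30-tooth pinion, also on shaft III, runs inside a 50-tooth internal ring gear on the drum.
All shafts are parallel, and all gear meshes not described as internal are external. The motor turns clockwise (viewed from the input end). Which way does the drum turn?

the motor → shaft II: external mesh, 1 reversal → CCW.
shaft II → shaft III: external mesh, 1 reversal → CW.
shaft III → the drum: internal mesh, same direction → CW.
2 reversals in total — an even number — so the drum turns the same way as the motor.

clockwise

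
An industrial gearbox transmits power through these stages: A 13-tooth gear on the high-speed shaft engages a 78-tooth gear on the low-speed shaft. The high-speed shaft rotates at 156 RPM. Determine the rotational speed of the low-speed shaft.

26 RPM

Gear mesh: ratio = 78/13 = 6, so the low-speed shaft turns at 156 / 6 = 26 RPM.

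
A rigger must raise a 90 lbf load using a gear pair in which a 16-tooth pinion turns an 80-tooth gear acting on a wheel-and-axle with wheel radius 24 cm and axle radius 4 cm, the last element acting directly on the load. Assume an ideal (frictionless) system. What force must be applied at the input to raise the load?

Gear pair MA = 80/16 = 5.
Wheel-and-axle MA = R/r = 24/4 = 6.
Combined ideal MA = 5 × 6 = 30.
Effort = load / MA = 90 / 30 = 3 lbf.

3 lbf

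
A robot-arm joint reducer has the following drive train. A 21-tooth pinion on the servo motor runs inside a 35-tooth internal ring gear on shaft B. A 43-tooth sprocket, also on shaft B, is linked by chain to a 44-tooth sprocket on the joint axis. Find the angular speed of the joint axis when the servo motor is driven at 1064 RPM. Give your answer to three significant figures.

624 RPM

internal gear 35/21 = 1.6667 → 1064/1.6667 = 638.4 RPM
chain 44/43 = 1.0233 → 638.4/1.0233 = 623.89 RPM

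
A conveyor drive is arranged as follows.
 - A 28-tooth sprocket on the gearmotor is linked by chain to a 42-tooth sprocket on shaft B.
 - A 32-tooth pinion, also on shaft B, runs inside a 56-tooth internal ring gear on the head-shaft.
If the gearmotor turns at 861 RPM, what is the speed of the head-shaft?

328 RPM

chain 42/28 = 1.5 → 861/1.5 = 574 RPM
internal gear 56/32 = 1.75 → 574/1.75 = 328 RPM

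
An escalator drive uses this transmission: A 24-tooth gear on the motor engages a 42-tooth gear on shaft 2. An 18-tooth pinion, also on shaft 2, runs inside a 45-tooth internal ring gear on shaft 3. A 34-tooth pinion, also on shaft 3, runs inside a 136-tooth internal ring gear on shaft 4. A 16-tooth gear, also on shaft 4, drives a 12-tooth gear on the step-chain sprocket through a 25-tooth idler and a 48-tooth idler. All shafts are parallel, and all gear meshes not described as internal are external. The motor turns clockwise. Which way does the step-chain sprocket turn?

the motor → shaft 2: external mesh, 1 reversal → CCW.
shaft 2 → shaft 3: internal mesh, same direction → CCW.
shaft 3 → shaft 4: internal mesh, same direction → CCW.
shaft 4 → the step-chain sprocket: driver → idler → idler → driven is 3 external meshes, 3 reversals → CW.
4 reversals in total — an even number — so the step-chain sprocket turns the same way as the motor.

clockwise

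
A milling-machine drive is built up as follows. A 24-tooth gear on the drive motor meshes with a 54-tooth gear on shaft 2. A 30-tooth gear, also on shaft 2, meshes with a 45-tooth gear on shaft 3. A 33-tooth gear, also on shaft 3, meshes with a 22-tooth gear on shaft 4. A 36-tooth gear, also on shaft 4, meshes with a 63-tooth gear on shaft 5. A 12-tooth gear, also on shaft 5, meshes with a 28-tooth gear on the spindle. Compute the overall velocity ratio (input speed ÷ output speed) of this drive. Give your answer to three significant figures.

Each stage contributes driven/driver: gear mesh 54/24 = 2.25, gear mesh 45/30 = 1.5, gear mesh 22/33 = 0.66667, gear mesh 63/36 = 1.75, gear mesh 28/12 = 2.3333.
Overall: 2.25 × 1.5 × 0.66667 × 1.75 × 2.3333 = 9.1875.

9.19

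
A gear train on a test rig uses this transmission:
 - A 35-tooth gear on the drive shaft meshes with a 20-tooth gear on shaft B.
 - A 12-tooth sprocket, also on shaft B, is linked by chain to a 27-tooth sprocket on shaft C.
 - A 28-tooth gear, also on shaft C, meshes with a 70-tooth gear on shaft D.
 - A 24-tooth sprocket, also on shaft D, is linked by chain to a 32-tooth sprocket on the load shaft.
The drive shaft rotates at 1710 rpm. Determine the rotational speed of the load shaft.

gear mesh 20/35 = 0.57143 → 1710/0.57143 = 2992.5 rpm
chain 27/12 = 2.25 → 2992.5/2.25 = 1330 rpm
gear mesh 70/28 = 2.5 → 1330/2.5 = 532 rpm
chain 32/24 = 1.3333 → 532/1.3333 = 399 rpm

399 rpm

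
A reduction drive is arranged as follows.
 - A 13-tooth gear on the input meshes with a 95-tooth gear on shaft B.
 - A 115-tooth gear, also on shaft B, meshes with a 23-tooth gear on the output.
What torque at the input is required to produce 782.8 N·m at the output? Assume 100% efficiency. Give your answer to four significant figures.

Overall ratio R = 7.3077 × 0.2 = 1.4615.
Input torque = output torque / R = 782.8 / 1.4615 = 535.6 N·m.

535.6 N·m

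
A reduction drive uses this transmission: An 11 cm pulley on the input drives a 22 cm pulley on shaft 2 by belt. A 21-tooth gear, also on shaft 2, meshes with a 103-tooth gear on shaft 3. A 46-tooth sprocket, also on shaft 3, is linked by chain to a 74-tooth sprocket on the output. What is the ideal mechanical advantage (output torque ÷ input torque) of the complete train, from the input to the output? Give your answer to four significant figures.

15.78

Each stage contributes driven/driver: belt 22/11 = 2, gear mesh 103/21 = 4.9048, chain 74/46 = 1.6087.
Overall: 2 × 4.9048 × 1.6087 = 15.781.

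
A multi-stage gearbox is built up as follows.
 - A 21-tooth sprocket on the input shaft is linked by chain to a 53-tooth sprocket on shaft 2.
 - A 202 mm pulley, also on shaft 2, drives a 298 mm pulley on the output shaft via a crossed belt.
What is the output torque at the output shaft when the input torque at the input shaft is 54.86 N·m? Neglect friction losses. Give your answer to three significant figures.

Chain: ratio = 53/21 = 2.5238; torque at shaft 2 = 54.86 × 2.5238 = 138.46 N·m.
Belt: ratio = 298/202 = 1.4752; torque at the output shaft = 138.46 × 1.4752 = 204.26 N·m.

204 N·m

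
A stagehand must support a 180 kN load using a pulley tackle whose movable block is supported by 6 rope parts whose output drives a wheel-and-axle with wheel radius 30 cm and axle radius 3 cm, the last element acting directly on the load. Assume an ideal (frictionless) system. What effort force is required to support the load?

Block-and-tackle MA = number of supporting rope parts = 6.
Wheel-and-axle MA = R/r = 30/3 = 10.
Combined ideal MA = 6 × 10 = 60.
Effort = load / MA = 180 / 60 = 3 kN.

3 kN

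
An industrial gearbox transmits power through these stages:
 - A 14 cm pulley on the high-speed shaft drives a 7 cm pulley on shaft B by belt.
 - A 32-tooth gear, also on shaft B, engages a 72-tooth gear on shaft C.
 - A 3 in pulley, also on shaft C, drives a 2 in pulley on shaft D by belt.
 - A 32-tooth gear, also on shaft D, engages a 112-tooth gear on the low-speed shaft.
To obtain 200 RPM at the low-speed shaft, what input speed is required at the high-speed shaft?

525 RPM

Overall ratio R = 0.5 × 2.25 × 0.66667 × 3.5 = 2.625.
Required input speed = output speed × R = 200 × 2.625 = 525 RPM.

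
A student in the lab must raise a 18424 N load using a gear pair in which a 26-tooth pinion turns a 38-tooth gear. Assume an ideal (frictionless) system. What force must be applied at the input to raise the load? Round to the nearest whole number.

Gear pair MA = 38/26 = 1.4615.
Effort = load / MA = 18424 / 1.4615 = 12606 N.

12606 N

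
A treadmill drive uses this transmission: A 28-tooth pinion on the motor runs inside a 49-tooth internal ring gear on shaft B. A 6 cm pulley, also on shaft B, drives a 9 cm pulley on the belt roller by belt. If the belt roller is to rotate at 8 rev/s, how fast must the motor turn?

Overall ratio R = 1.75 × 1.5 = 2.625.
Required input speed = output speed × R = 8 × 2.625 = 21 rev/s.

21 rev/s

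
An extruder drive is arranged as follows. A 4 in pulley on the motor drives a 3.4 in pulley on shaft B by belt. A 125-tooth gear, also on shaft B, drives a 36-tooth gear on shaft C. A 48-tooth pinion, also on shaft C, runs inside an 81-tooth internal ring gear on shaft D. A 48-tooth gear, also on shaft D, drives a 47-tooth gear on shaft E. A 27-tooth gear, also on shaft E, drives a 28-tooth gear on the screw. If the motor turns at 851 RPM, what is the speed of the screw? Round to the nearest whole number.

belt 3.4/4 = 0.85 → 851/0.85 = 1001.2 RPM
gear mesh 36/125 = 0.288 → 1001.2/0.288 = 3476.3 RPM
internal gear 81/48 = 1.6875 → 3476.3/1.6875 = 2060 RPM
gear mesh 47/48 = 0.97917 → 2060/0.97917 = 2103.9 RPM
gear mesh 28/27 = 1.037 → 2103.9/1.037 = 2028.7 RPM

2029 RPM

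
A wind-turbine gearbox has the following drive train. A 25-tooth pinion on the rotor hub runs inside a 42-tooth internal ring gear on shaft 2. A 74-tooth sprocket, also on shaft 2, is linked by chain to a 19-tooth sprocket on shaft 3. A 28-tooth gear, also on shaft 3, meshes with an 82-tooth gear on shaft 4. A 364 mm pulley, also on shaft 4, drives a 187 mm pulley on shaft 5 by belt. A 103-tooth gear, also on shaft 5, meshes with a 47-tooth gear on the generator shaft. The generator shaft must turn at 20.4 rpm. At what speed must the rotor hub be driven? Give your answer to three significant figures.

Overall ratio R = 1.68 × 0.25676 × 2.9286 × 0.51374 × 0.45631 = 0.29613.
Required input speed = output speed × R = 20.4 × 0.29613 = 6.0411 rpm.

6.04 rpm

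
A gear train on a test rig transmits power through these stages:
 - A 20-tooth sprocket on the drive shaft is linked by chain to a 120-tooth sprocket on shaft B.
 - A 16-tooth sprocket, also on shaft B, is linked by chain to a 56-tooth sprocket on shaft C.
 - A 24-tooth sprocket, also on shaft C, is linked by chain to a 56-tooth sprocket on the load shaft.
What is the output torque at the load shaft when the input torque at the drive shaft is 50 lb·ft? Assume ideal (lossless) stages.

2450 lb·ft

chain 120/20 = 6 → τ = 50·6 = 300 lb·ft
chain 56/16 = 3.5 → τ = 300·3.5 = 1050 lb·ft
chain 56/24 = 2.3333 → τ = 1050·2.3333 = 2450 lb·ft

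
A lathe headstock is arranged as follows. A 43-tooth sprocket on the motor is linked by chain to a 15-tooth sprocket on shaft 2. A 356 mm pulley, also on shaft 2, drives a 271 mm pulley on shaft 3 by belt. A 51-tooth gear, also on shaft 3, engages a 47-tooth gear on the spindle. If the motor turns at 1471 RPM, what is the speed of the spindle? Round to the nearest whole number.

6011 RPM

the motor → shaft 2 (chain, 15/43): 1471 ÷ 0.34884 = 4216.9 RPM
shaft 2 → shaft 3 (belt, 271/356): 4216.9 ÷ 0.76124 = 5539.5 RPM
shaft 3 → the spindle (gear mesh, 47/51): 5539.5 ÷ 0.92157 = 6010.9 RPM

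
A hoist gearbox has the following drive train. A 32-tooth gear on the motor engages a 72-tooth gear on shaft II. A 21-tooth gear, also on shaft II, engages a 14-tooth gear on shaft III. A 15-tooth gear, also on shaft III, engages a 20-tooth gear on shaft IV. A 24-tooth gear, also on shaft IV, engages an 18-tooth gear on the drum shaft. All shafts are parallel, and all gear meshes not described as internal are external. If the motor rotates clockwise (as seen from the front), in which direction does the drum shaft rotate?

clockwise

the motor → shaft II: external mesh, 1 reversal → CCW.
shaft II → shaft III: external mesh, 1 reversal → CW.
shaft III → shaft IV: external mesh, 1 reversal → CCW.
shaft IV → the drum shaft: external mesh, 1 reversal → CW.
4 reversals in total — an even number — so the drum shaft turns the same way as the motor.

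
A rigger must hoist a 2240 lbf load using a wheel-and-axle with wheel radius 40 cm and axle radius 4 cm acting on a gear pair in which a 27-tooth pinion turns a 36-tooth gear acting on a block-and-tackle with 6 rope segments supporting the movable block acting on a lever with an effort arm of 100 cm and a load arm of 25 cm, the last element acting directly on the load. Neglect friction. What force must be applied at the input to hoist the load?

7 lbf

Wheel-and-axle MA = R/r = 40/4 = 10.
Gear pair MA = 36/27 = 1.3333.
Block-and-tackle MA = number of supporting rope parts = 6.
Lever MA = effort arm / load arm = 100/25 = 4.
Combined ideal MA = 10 × 1.3333 × 6 × 4 = 320.
Effort = load / MA = 2240 / 320 = 7 lbf.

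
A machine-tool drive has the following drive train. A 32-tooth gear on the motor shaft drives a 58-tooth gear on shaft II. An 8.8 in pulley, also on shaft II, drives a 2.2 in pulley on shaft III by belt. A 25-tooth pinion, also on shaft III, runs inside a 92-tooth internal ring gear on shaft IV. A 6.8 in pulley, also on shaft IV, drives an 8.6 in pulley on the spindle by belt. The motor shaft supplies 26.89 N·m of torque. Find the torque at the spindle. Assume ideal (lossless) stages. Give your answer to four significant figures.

56.71 N·m

Gear mesh: ratio = 58/32 = 1.8125; torque at shaft II = 26.89 × 1.8125 = 48.738 N·m.
Belt: ratio = 2.2/8.8 = 0.25; torque at shaft III = 48.738 × 0.25 = 12.185 N·m.
Internal gear: ratio = 92/25 = 3.68; torque at shaft IV = 12.185 × 3.68 = 44.839 N·m.
Belt: ratio = 8.6/6.8 = 1.2647; torque at the spindle = 44.839 × 1.2647 = 56.708 N·m.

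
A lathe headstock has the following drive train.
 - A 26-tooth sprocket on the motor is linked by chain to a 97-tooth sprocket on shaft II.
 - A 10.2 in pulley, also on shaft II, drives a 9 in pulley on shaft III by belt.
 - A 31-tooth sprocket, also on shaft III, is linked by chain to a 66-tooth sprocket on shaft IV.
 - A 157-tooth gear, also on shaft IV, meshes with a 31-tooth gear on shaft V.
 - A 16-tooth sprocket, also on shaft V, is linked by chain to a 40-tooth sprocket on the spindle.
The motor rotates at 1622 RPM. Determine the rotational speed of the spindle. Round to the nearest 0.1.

chain 97/26 = 3.7308 → 1622/3.7308 = 434.76 RPM
belt 9/10.2 = 0.88235 → 434.76/0.88235 = 492.73 RPM
chain 66/31 = 2.129 → 492.73/2.129 = 231.43 RPM
gear mesh 31/157 = 0.19745 → 231.43/0.19745 = 1172.1 RPM
chain 40/16 = 2.5 → 1172.1/2.5 = 468.84 RPM

468.8 RPM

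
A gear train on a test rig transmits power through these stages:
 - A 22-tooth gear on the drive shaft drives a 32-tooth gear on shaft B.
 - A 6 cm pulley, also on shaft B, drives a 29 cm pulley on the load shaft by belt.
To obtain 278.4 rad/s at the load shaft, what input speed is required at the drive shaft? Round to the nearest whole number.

Overall ratio R = 1.4545 × 4.8333 = 7.0303.
Required input speed = output speed × R = 278.4 × 7.0303 = 1957.2 rad/s.

1957 rad/s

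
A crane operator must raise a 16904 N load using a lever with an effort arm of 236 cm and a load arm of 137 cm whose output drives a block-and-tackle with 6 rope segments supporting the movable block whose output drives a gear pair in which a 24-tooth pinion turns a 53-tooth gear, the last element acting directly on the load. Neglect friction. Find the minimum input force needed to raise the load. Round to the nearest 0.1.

Lever MA = effort arm / load arm = 236/137 = 1.7226.
Block-and-tackle MA = number of supporting rope parts = 6.
Gear pair MA = 53/24 = 2.2083.
Combined ideal MA = 1.7226 × 6 × 2.2083 = 22.825.
Effort = load / MA = 16904 / 22.825 = 740.6 N.

740.6 N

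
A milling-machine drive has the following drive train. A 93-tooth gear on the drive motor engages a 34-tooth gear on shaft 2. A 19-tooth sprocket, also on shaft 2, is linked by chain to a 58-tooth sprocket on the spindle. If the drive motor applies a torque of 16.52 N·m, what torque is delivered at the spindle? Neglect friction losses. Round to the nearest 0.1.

After the gear mesh (34/93): 16.52 × 0.36559 = 6.0396 N·m
After the chain (58/19): 6.0396 × 3.0526 = 18.437 N·m

18.4 N·m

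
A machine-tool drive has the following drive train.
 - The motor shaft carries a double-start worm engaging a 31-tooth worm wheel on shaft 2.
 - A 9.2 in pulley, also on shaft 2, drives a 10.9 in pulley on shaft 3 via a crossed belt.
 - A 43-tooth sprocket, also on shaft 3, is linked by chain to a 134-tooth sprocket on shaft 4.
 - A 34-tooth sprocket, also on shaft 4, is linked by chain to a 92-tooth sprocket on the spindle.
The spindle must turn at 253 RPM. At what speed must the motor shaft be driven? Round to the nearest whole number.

Overall ratio R = 15.5 × 1.1848 × 3.1163 × 2.7059 = 154.85.
Required input speed = output speed × R = 253 × 154.85 = 39177 RPM.

39177 RPM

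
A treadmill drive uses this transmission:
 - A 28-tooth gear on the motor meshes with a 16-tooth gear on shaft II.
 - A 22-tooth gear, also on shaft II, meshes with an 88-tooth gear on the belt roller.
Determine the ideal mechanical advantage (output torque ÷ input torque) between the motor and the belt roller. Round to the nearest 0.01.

2.29

Each stage contributes driven/driver: gear mesh 16/28 = 0.57143, gear mesh 88/22 = 4.
Overall: 0.57143 × 4 = 2.2857.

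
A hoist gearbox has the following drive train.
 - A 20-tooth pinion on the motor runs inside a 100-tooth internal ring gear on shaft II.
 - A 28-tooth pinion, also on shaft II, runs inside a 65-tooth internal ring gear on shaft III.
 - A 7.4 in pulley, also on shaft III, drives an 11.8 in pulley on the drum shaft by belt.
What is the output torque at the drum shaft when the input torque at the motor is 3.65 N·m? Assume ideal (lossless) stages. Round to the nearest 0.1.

67.6 N·m

After the internal gear (100/20): 3.65 × 5 = 18.25 N·m
After the internal gear (65/28): 18.25 × 2.3214 = 42.366 N·m
After the belt (11.8/7.4): 42.366 × 1.5946 = 67.557 N·m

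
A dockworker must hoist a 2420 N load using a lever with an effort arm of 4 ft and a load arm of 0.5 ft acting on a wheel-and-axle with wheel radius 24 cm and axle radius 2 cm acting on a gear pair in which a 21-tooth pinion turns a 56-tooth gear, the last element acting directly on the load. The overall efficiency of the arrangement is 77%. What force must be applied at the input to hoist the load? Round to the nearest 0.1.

12.3 N

Lever MA = effort arm / load arm = 4/0.5 = 8.
Wheel-and-axle MA = R/r = 24/2 = 12.
Gear pair MA = 56/21 = 2.6667.
Combined ideal MA = 8 × 12 × 2.6667 = 256.
Actual MA = 256 × 0.77 = 197.12.
Effort = load / actual MA = 2420 / 197.12 = 12.277 N.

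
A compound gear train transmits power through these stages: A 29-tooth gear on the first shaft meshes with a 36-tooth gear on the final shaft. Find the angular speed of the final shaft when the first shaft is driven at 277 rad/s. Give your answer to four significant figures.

gear mesh 36/29 = 1.2414 → 277/1.2414 = 223.14 rad/s

223.1 rad/s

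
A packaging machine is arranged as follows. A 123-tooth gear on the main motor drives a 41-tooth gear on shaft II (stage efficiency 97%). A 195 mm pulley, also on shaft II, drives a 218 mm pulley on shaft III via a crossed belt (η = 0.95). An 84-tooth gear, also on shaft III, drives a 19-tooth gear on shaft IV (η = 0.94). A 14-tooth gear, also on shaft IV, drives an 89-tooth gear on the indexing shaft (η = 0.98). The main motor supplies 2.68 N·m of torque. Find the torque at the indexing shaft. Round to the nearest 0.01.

1.22 N·m

Gear mesh: ratio = 41/123 = 0.33333; torque at shaft II = 2.68 × 0.33333 × 0.97 = 0.86653 N·m.
Belt: ratio = 218/195 = 1.1179; torque at shaft III = 0.86653 × 1.1179 × 0.95 = 0.9203 N·m.
Gear mesh: ratio = 19/84 = 0.22619; torque at shaft IV = 0.9203 × 0.22619 × 0.94 = 0.19567 N·m.
Gear mesh: ratio = 89/14 = 6.3571; torque at the indexing shaft = 0.19567 × 6.3571 × 0.98 = 1.219 N·m.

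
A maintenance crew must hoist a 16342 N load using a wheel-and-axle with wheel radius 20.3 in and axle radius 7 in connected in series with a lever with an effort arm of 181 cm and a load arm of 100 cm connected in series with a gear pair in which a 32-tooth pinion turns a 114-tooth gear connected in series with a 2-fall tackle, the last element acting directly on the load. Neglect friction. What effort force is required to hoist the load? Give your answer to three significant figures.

Wheel-and-axle MA = R/r = 20.3/7 = 2.9.
Lever MA = effort arm / load arm = 181/100 = 1.81.
Gear pair MA = 114/32 = 3.5625.
Block-and-tackle MA = number of supporting rope parts = 2.
Combined ideal MA = 2.9 × 1.81 × 3.5625 × 2 = 37.399.
Effort = load / MA = 16342 / 37.399 = 436.96 N.

437 N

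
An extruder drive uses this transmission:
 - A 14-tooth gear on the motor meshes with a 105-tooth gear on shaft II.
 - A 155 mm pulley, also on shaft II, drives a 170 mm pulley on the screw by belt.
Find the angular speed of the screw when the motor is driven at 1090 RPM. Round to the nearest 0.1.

Gear mesh: ratio = 105/14 = 7.5, so shaft II turns at 1090 / 7.5 = 145.33 RPM.
Belt: ratio = 170/155 = 1.0968, so the screw turns at 145.33 / 1.0968 = 132.51 RPM.

132.5 RPM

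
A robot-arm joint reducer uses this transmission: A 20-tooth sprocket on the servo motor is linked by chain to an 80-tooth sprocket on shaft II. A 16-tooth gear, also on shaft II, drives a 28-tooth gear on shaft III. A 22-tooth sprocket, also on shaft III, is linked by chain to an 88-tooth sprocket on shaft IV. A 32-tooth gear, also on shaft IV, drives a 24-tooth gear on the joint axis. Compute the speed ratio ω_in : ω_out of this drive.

Each stage contributes driven/driver: chain 80/20 = 4, gear mesh 28/16 = 1.75, chain 88/22 = 4, gear mesh 24/32 = 0.75.
Overall: 4 × 1.75 × 4 × 0.75 = 21.

21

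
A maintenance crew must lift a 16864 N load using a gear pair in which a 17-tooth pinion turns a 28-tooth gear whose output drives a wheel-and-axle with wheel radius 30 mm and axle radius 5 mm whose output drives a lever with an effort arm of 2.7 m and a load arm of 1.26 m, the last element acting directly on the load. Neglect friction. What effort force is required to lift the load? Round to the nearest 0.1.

Gear pair MA = 28/17 = 1.6471.
Wheel-and-axle MA = R/r = 30/5 = 6.
Lever MA = effort arm / load arm = 2.7/1.26 = 2.1429.
Combined ideal MA = 1.6471 × 6 × 2.1429 = 21.176.
Effort = load / MA = 16864 / 21.176 = 796.36 N.

796.4 N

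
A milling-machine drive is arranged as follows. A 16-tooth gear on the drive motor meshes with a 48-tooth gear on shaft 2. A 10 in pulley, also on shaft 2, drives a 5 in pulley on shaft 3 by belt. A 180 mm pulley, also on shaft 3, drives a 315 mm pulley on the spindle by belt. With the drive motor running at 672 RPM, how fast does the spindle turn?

the drive motor → shaft 2 (gear mesh, 48/16): 672 ÷ 3 = 224 RPM
shaft 2 → shaft 3 (belt, 5/10): 224 ÷ 0.5 = 448 RPM
shaft 3 → the spindle (belt, 315/180): 448 ÷ 1.75 = 256 RPM

256 RPM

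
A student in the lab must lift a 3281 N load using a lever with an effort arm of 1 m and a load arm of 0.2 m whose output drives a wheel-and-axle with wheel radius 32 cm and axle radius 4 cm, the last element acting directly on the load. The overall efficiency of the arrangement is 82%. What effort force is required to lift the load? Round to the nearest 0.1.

100.0 N

Lever MA = effort arm / load arm = 1/0.2 = 5.
Wheel-and-axle MA = R/r = 32/4 = 8.
Combined ideal MA = 5 × 8 = 40.
Actual MA = 40 × 0.82 = 32.8.
Effort = load / actual MA = 3281 / 32.8 = 100.03 N.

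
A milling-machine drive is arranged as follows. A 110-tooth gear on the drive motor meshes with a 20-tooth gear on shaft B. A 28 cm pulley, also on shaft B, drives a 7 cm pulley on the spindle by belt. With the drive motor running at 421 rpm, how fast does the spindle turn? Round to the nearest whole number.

the drive motor → shaft B (gear mesh, 20/110): 421 ÷ 0.18182 = 2315.5 rpm
shaft B → the spindle (belt, 7/28): 2315.5 ÷ 0.25 = 9262 rpm

9262 rpm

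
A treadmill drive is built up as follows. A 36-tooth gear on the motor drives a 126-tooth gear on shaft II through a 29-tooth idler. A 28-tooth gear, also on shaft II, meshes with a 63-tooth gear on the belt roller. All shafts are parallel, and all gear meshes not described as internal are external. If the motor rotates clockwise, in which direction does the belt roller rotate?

counterclockwise

the motor → shaft II: driver → idler → driven is 2 external meshes, 2 reversals → CW.
shaft II → the belt roller: external mesh, 1 reversal → CCW.
3 reversals in total — an odd number — so the belt roller turns opposite to the motor.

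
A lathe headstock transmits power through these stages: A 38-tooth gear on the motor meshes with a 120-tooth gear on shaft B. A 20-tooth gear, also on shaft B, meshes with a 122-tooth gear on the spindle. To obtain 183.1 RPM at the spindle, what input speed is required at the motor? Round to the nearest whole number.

Overall ratio R = 3.1579 × 6.1 = 19.263.
Required input speed = output speed × R = 183.1 × 19.263 = 3527.1 RPM.

3527 RPM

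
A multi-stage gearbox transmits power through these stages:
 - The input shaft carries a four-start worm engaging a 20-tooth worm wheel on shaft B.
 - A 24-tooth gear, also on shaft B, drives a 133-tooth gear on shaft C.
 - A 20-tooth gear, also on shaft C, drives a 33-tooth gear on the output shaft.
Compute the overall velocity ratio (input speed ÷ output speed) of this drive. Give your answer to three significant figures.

45.7

Each stage contributes driven/driver: worm 20/4 = 5, gear mesh 133/24 = 5.5417, gear mesh 33/20 = 1.65.
Overall: 5 × 5.5417 × 1.65 = 45.719.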